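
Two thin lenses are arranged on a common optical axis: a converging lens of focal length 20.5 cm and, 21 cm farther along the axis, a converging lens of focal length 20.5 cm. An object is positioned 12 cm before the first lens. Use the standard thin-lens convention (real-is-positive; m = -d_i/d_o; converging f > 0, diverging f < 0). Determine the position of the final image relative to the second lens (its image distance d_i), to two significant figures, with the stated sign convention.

35 cm

Lens 1: 1/d_i1 = 1/f_1 - 1/d_o1 = 1/20.5 - 1/12 = -0.03455 cm^-1, so d_i1 = -28.941 cm.
With d_i1 < 0 the first image is virtual and lies on the object side; the object distance for lens 2 is d_o2 = 21 - (-28.941) = 49.941 cm.
Lens 2: 1/d_i2 = 1/f_2 - 1/d_o2 = 1/20.5 - 1/(49.941) = 0.02876 cm^-1, so d_i2 = 34.774 cm.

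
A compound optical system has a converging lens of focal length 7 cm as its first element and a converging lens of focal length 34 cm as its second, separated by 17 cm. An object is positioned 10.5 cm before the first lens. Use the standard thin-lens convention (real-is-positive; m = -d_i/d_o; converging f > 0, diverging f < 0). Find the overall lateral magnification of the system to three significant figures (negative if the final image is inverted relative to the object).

Lens 1: 1/d_i1 = 1/f_1 - 1/d_o1 = 1/7 - 1/10.5 = 0.04762 cm^-1, so d_i1 = 21.000 cm.
m_1 = -(21.000)/10.5 = -2.0000.
This image would form 21.000 cm past lens 1, i.e. 4.000 cm beyond lens 2, so it is a virtual object for lens 2: d_o2 = 17 - 21.000 = -4.000 cm.
Lens 2: 1/d_i2 = 1/f_2 - 1/d_o2 = 1/34 - 1/(-4.000) = 0.27941 cm^-1, so d_i2 = 3.579 cm.
m_2 = -(3.579)/(-4.000) = 0.8947.
Overall magnification: m = m_1 m_2 = -1.7895.

-1.79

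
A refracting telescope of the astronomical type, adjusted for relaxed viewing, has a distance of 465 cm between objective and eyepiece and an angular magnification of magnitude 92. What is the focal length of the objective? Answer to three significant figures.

In normal adjustment the tube length equals f_obj + f_eye and |M| = f_obj/f_eye.
So f_obj = 92 f_eye and 92 f_eye + f_eye = 465 cm, giving f_eye = 465/93 = 5.000 cm and f_obj = 460.000 cm.

460 cm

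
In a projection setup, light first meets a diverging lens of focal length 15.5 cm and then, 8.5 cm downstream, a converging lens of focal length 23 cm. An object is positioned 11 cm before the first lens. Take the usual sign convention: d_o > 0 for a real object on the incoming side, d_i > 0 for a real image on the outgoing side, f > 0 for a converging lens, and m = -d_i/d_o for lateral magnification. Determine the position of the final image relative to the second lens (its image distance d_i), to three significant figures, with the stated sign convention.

-42.6 cm

First lens: d_i1 = 1/(1/(-15.5) - 1/11) = -6.434 cm.
With d_i1 < 0 the first image is virtual and lies on the object side; the object distance for lens 2 is d_o2 = 8.5 - (-6.434) = 14.934 cm.
Second lens: d_i2 = 1/(1/23 - 1/(14.934)) = -42.584 cm.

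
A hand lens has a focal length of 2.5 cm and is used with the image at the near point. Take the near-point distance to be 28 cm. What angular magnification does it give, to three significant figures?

12.2

M = 1 + D/f = 1 + 28/2.5 = 12.200.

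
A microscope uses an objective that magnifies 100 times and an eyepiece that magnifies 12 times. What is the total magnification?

The overall magnification of a compound microscope is the product of the objective and eyepiece magnifications:
M = M_obj x M_eye = 100 x 12 = 1200.

1200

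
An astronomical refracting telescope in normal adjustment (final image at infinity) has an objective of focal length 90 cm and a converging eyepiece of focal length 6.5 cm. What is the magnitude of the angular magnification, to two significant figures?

|M| = f_obj/|f_eye| = 90/6.5 = 13.846.

14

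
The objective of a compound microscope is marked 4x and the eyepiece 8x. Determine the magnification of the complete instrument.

32

The overall magnification of a compound microscope is the product of the objective and eyepiece magnifications:
M = M_obj x M_eye = 4 x 8 = 32.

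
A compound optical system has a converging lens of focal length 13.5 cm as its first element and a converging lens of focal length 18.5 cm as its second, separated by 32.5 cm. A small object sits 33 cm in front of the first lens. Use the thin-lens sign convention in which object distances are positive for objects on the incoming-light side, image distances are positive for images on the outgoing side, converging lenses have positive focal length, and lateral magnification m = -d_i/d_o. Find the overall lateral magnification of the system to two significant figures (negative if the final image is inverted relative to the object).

Applying the thin-lens equation to the first lens, 1/13.5 = 1/33 + 1/d_i1, which gives d_i1 = 22.846 cm.
Its lateral magnification is m_1 = -d_i1/d_o1 = -(22.846)/33 = -0.6923.
Object distance for lens 2: d_o2 = 32.5 - 22.846 = 9.654 cm.
Applying the thin-lens equation again with f_2 = 18.5 cm and d_o2 = 9.654 cm gives d_i2 = -20.189 cm.
m_2 = -(-20.189)/(9.654) = 2.0913.
Total m = m_1 x m_2 = (-0.6923)(2.0913) = -1.4478.

-1.4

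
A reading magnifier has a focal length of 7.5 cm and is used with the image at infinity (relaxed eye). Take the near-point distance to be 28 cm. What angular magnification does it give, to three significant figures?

M = D/f = 28/7.5 = 3.733.

3.73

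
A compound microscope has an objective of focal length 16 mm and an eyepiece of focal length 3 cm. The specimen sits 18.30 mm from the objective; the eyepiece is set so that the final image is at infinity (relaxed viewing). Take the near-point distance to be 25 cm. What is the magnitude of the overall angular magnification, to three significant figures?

Convert to cm: f_obj = 16 mm = 1.6 cm; d_o = 18.30 mm = 1.83 cm.
Objective: 1/d_i = 1/f_obj - 1/d_o = 1/1.6 - 1/1.83 = 0.07855 cm^-1, so d_i = 12.730 cm.
m_obj = -d_i/d_o = -12.730/1.83 = -6.957.
Eyepiece angular magnification (image at infinity): M_eye = D/f_e = 25/3 = 8.333.
Overall M = m_obj x M_eye = (-6.957)(8.333) = -57.97.
|M| = 57.97.

58.0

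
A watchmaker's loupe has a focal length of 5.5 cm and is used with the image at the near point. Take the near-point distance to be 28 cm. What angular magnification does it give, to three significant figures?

M = 1 + D/f = 1 + 28/5.5 = 6.091.

6.09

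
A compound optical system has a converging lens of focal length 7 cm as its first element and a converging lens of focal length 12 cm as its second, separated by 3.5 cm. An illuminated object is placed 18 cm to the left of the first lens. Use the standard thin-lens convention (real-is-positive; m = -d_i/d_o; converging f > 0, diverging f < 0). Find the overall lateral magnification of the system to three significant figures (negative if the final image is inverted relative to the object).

-0.383

Applying the thin-lens equation to the first lens, 1/7 = 1/18 + 1/d_i1, which gives d_i1 = 11.455 cm.
Its lateral magnification is m_1 = -d_i1/d_o1 = -(11.455)/18 = -0.6364.
Since 11.455 cm > 3.5 cm, the first image lies past the second lens and serves as a virtual object: d_o2 = L - d_i1 = -7.955 cm.
Applying the thin-lens equation again with f_2 = 12 cm and d_o2 = -7.955 cm gives d_i2 = 4.784 cm.
m_2 = -(4.784)/(-7.955) = 0.6014.
Overall magnification: m = m_1 m_2 = -0.3827.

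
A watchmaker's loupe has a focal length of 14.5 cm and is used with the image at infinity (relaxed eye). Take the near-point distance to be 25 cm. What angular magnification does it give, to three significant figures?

M = D/f = 25/14.5 = 1.724.

1.72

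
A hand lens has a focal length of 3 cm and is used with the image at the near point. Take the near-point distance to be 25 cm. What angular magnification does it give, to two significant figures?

9.3

M = 1 + D/f = 1 + 25/3 = 9.333.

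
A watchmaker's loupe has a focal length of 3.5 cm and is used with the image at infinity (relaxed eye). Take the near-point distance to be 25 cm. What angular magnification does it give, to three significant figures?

7.14

M = D/f = 25/3.5 = 7.143.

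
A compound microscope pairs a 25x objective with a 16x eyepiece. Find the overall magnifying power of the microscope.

The overall magnification of a compound microscope is the product of the objective and eyepiece magnifications:
M = M_obj x M_eye = 25 x 16 = 400.

400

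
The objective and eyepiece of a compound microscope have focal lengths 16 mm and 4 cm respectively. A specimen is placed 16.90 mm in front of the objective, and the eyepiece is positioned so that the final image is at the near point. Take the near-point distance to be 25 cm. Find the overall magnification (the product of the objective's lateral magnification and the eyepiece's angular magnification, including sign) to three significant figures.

-129

Convert to cm: f_obj = 16 mm = 1.6 cm; d_o = 16.90 mm = 1.69 cm.
Objective: 1/d_i = 1/f_obj - 1/d_o = 1/1.6 - 1/1.69 = 0.03328 cm^-1, so d_i = 30.044 cm.
m_obj = -d_i/d_o = -30.044/1.69 = -17.778.
Eyepiece angular magnification (image at near point): M_eye = 1 + D/f_e = 1 + 25/4 = 7.250.
Overall M = m_obj x M_eye = (-17.778)(7.250) = -128.89.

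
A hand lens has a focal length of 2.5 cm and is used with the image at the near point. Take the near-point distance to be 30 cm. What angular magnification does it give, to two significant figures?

M = 1 + D/f = 1 + 30/2.5 = 13.000.

13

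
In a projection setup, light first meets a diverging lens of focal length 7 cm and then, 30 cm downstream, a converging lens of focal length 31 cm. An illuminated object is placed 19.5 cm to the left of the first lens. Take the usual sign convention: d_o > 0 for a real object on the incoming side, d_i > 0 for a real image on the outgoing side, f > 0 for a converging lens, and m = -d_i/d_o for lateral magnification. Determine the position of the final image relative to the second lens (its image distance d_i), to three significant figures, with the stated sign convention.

263 cm

Applying the thin-lens equation to the first lens, 1/(-7) = 1/19.5 + 1/d_i1, which gives d_i1 = -5.151 cm.
With d_i1 < 0 the first image is virtual and lies on the object side; the object distance for lens 2 is d_o2 = 30 - (-5.151) = 35.151 cm.
Applying the thin-lens equation again with f_2 = 31 cm and d_o2 = 35.151 cm gives d_i2 = 262.514 cm.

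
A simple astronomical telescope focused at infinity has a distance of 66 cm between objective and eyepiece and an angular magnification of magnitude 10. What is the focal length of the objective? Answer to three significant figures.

60.0 cm

In normal adjustment the tube length equals f_obj + f_eye and |M| = f_obj/f_eye.
So f_obj = 10 f_eye and 10 f_eye + f_eye = 66 cm, giving f_eye = 66/11 = 6.000 cm and f_obj = 60.000 cm.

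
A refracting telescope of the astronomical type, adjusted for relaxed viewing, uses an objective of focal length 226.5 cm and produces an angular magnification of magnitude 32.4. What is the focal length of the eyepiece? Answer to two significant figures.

|M| = f_obj/f_eye, so f_eye = f_obj/|M| = 226.5/32.4 = 6.991 cm.

7.0 cm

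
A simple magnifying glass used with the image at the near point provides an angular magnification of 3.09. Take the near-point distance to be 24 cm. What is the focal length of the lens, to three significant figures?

For the image at the near point, M = 1 + D/f.
f = D/(M - 1) = 24/(3.09 - 1) = 11.483 cm.

11.5 cm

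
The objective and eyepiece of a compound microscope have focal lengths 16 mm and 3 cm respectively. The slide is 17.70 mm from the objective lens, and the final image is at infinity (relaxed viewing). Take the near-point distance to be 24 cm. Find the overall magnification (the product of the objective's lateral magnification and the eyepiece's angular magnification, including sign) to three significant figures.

-75.3

Convert to cm: f_obj = 16 mm = 1.6 cm; d_o = 17.70 mm = 1.77 cm.
Objective: 1/d_i = 1/f_obj - 1/d_o = 1/1.6 - 1/1.77 = 0.06003 cm^-1, so d_i = 16.659 cm.
m_obj = -d_i/d_o = -16.659/1.77 = -9.412.
Eyepiece angular magnification (image at infinity): M_eye = D/f_e = 24/3 = 8.000.
Overall M = m_obj x M_eye = (-9.412)(8.000) = -75.29.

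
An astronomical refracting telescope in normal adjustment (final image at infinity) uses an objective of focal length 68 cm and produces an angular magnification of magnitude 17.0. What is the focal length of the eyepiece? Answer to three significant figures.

|M| = f_obj/f_eye, so f_eye = f_obj/|M| = 68/17.0 = 4.000 cm.

4.00 cm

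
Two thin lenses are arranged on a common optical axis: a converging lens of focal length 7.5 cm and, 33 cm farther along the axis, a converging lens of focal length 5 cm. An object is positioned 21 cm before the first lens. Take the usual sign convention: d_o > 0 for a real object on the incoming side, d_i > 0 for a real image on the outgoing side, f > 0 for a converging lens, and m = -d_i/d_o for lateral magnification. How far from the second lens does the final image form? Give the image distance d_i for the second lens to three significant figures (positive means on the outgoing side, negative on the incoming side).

6.53 cm

Applying the thin-lens equation to the first lens, 1/7.5 = 1/21 + 1/d_i1, which gives d_i1 = 11.667 cm.
The intermediate image is 11.667 cm to the right of lens 1, so d_o2 = L - d_i1 = 33 - 11.667 = 21.333 cm.
Applying the thin-lens equation again with f_2 = 5 cm and d_o2 = 21.333 cm gives d_i2 = 6.531 cm.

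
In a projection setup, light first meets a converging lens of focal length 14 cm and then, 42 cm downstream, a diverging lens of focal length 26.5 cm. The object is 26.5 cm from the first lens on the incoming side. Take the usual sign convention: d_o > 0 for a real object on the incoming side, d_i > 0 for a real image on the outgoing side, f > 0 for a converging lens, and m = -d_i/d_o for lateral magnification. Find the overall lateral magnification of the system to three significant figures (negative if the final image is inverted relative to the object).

-0.765

Lens 1: 1/d_i1 = 1/f_1 - 1/d_o1 = 1/14 - 1/26.5 = 0.03369 cm^-1, so d_i1 = 29.680 cm.
m_1 = -(29.680)/26.5 = -1.1200.
Object distance for lens 2: d_o2 = 42 - 29.680 = 12.320 cm.
Lens 2: 1/d_i2 = 1/f_2 - 1/d_o2 = 1/(-26.5) - 1/(12.320) = -0.11890 cm^-1, so d_i2 = -8.410 cm.
m_2 = -(-8.410)/(12.320) = 0.6826.
Overall magnification: m = m_1 m_2 = -0.7646.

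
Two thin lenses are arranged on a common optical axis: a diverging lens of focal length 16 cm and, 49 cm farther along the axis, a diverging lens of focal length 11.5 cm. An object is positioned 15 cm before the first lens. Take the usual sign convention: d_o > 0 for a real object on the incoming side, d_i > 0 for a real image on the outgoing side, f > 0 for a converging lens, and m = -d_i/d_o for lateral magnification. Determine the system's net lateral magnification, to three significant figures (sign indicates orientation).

First lens: d_i1 = 1/(1/(-16) - 1/15) = -7.742 cm.
m_1 = -(-7.742)/15 = 0.5161.
The intermediate image is virtual, 7.742 cm to the left of lens 1, so d_o2 = L - d_i1 = 49 - (-7.742) = 56.742 cm.
Second lens: d_i2 = 1/(1/(-11.5) - 1/(56.742)) = -9.562 cm.
m_2 = -(-9.562)/(56.742) = 0.1685.
Overall magnification: m = m_1 m_2 = 0.0870.

0.0870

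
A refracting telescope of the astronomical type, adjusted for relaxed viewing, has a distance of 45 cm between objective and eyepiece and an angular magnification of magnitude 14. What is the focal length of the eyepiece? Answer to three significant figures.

In normal adjustment the tube length equals f_obj + f_eye and |M| = f_obj/f_eye.
So f_obj = 14 f_eye and 14 f_eye + f_eye = 45 cm, giving f_eye = 45/15 = 3.000 cm and f_obj = 42.000 cm.

3.00 cm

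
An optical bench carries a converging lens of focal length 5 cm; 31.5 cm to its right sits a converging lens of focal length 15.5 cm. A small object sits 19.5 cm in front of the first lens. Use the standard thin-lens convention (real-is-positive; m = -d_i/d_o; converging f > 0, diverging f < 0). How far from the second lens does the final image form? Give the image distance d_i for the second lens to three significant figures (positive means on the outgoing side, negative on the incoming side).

First lens: d_i1 = 1/(1/5 - 1/19.5) = 6.724 cm.
The intermediate image is 6.724 cm to the right of lens 1, so d_o2 = L - d_i1 = 31.5 - 6.724 = 24.776 cm.
Second lens: d_i2 = 1/(1/15.5 - 1/(24.776)) = 41.401 cm.

41.4 cm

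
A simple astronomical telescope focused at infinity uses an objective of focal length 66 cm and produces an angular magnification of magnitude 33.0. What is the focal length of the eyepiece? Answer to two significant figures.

2.0 cm

|M| = f_obj/f_eye, so f_eye = f_obj/|M| = 66/33.0 = 2.000 cm.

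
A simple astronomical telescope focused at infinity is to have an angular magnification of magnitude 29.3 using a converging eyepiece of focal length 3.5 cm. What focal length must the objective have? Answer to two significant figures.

|M| = f_obj/|f_eye|, so f_obj = |M| x |f_eye| = 29.3 x 3.5 = 102.550 cm.

100 cm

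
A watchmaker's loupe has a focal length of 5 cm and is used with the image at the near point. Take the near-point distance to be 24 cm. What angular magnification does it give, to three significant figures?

M = 1 + D/f = 1 + 24/5 = 5.800.

5.80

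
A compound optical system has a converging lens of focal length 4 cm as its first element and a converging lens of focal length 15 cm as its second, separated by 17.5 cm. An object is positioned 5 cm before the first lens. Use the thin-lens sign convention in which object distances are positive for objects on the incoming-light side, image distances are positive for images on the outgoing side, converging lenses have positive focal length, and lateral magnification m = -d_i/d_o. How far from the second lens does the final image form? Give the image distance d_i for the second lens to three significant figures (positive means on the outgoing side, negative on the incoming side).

2.14 cm

Applying the thin-lens equation to the first lens, 1/4 = 1/5 + 1/d_i1, which gives d_i1 = 20.000 cm.
This image would form 20.000 cm past lens 1, i.e. 2.500 cm beyond lens 2, so it is a virtual object for lens 2: d_o2 = 17.5 - 20.000 = -2.500 cm.
Applying the thin-lens equation again with f_2 = 15 cm and d_o2 = -2.500 cm gives d_i2 = 2.143 cm.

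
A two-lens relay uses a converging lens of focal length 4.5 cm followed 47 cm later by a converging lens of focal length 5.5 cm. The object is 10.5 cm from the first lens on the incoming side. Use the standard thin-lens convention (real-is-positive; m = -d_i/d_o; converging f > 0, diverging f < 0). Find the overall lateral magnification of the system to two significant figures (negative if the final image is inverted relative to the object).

Applying the thin-lens equation to the first lens, 1/4.5 = 1/10.5 + 1/d_i1, which gives d_i1 = 7.875 cm.
Its lateral magnification is m_1 = -d_i1/d_o1 = -(7.875)/10.5 = -0.7500.
That image sits 39.125 cm in front of the second lens, so d_o2 = 39.125 cm.
Applying the thin-lens equation again with f_2 = 5.5 cm and d_o2 = 39.125 cm gives d_i2 = 6.400 cm.
m_2 = -(6.400)/(39.125) = -0.1636.
The system's lateral magnification is m_1 m_2 = (-0.7500)(-0.1636) = 0.1227.

0.12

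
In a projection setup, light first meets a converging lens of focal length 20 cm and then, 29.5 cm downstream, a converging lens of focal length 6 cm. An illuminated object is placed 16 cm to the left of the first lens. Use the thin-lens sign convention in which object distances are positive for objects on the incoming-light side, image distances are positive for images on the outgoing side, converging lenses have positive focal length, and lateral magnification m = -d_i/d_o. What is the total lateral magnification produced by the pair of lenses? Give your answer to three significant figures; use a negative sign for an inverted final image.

-0.290

Applying the thin-lens equation to the first lens, 1/20 = 1/16 + 1/d_i1, which gives d_i1 = -80.000 cm.
Its lateral magnification is m_1 = -d_i1/d_o1 = -(-80.000)/16 = 5.0000.
With d_i1 < 0 the first image is virtual and lies on the object side; the object distance for lens 2 is d_o2 = 29.5 - (-80.000) = 109.500 cm.
Applying the thin-lens equation again with f_2 = 6 cm and d_o2 = 109.500 cm gives d_i2 = 6.348 cm.
m_2 = -(6.348)/(109.500) = -0.0580.
The system's lateral magnification is m_1 m_2 = (5.0000)(-0.0580) = -0.2899.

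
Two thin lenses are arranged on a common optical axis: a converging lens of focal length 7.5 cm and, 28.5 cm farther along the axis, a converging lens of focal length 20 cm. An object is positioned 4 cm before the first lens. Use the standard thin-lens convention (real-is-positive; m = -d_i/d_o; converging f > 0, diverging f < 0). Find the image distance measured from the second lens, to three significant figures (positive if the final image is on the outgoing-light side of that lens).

First lens: d_i1 = 1/(1/7.5 - 1/4) = -8.571 cm.
With d_i1 < 0 the first image is virtual and lies on the object side; the object distance for lens 2 is d_o2 = 28.5 - (-8.571) = 37.071 cm.
Second lens: d_i2 = 1/(1/20 - 1/(37.071)) = 43.431 cm.

43.4 cm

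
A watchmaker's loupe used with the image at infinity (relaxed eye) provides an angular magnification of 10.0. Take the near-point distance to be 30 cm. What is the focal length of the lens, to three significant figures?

3.00 cm

For the image at infinity, M = D/f.
f = D/M = 30/10.0 = 3.000 cm.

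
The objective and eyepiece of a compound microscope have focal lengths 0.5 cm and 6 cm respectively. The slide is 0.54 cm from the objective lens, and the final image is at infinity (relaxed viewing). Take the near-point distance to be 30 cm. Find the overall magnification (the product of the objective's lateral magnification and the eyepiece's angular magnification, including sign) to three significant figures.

Objective: 1/d_i = 1/f_obj - 1/d_o = 1/0.5 - 1/0.54 = 0.14815 cm^-1, so d_i = 6.750 cm.
m_obj = -d_i/d_o = -6.750/0.54 = -12.500.
Eyepiece angular magnification (image at infinity): M_eye = D/f_e = 30/6 = 5.000.
Overall M = m_obj x M_eye = (-12.500)(5.000) = -62.50.

-62.5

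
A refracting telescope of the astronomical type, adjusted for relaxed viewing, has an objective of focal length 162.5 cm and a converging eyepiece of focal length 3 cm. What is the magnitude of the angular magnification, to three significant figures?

|M| = f_obj/|f_eye| = 162.5/3 = 54.167.

54.2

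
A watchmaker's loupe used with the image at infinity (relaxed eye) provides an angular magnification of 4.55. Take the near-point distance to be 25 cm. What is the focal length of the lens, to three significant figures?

5.49 cm

For the image at infinity, M = D/f.
f = D/M = 25/4.55 = 5.495 cm.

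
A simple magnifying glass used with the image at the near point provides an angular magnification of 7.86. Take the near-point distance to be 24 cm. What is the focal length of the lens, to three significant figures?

For the image at the near point, M = 1 + D/f.
f = D/(M - 1) = 24/(7.86 - 1) = 3.499 cm.

3.50 cm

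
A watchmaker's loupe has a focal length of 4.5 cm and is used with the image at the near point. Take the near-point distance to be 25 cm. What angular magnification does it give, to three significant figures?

M = 1 + D/f = 1 + 25/4.5 = 6.556.

6.56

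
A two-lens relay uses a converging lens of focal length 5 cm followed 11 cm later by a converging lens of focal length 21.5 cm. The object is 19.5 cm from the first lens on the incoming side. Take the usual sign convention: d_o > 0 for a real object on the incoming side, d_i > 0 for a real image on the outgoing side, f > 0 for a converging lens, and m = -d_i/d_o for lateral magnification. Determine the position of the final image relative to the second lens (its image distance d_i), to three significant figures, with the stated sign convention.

First lens: d_i1 = 1/(1/5 - 1/19.5) = 6.724 cm.
The intermediate image is 6.724 cm to the right of lens 1, so d_o2 = L - d_i1 = 11 - 6.724 = 4.276 cm.
Second lens: d_i2 = 1/(1/21.5 - 1/(4.276)) = -5.337 cm.

-5.34 cm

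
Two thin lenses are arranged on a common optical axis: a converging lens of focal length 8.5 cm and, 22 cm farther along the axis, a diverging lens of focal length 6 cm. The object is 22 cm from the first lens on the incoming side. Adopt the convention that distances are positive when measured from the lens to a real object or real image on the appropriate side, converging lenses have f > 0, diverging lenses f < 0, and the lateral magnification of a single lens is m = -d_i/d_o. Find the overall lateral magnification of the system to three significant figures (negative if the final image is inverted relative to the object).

First lens: d_i1 = 1/(1/8.5 - 1/22) = 13.852 cm.
m_1 = -(13.852)/22 = -0.6296.
Object distance for lens 2: d_o2 = 22 - 13.852 = 8.148 cm.
Second lens: d_i2 = 1/(1/(-6) - 1/(8.148)) = -3.455 cm.
m_2 = -(-3.455)/(8.148) = 0.4241.
Total m = m_1 x m_2 = (-0.6296)(0.4241) = -0.2670.

-0.267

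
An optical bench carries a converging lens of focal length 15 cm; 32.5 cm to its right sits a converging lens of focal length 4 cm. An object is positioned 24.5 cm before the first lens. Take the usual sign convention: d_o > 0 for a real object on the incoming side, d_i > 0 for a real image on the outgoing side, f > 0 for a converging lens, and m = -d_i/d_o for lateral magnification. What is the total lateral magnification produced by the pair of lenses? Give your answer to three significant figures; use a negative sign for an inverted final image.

-0.620

Lens 1: 1/d_i1 = 1/f_1 - 1/d_o1 = 1/15 - 1/24.5 = 0.02585 cm^-1, so d_i1 = 38.684 cm.
m_1 = -(38.684)/24.5 = -1.5789.
This image would form 38.684 cm past lens 1, i.e. 6.184 cm beyond lens 2, so it is a virtual object for lens 2: d_o2 = 32.5 - 38.684 = -6.184 cm.
Lens 2: 1/d_i2 = 1/f_2 - 1/d_o2 = 1/4 - 1/(-6.184) = 0.41170 cm^-1, so d_i2 = 2.429 cm.
m_2 = -(2.429)/(-6.184) = 0.3928.
Total m = m_1 x m_2 = (-1.5789)(0.3928) = -0.6202.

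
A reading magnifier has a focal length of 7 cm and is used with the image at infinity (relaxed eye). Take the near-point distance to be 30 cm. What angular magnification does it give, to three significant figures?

4.29

M = D/f = 30/7 = 4.286.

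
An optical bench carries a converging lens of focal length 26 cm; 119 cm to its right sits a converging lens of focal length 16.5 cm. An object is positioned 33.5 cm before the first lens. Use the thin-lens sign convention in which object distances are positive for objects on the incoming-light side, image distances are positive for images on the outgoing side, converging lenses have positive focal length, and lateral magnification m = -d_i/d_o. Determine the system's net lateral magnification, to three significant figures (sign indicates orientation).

-4.20

First lens: d_i1 = 1/(1/26 - 1/33.5) = 116.133 cm.
m_1 = -(116.133)/33.5 = -3.4667.
That image sits 2.867 cm in front of the second lens, so d_o2 = 2.867 cm.
Second lens: d_i2 = 1/(1/16.5 - 1/(2.867)) = -3.469 cm.
m_2 = -(-3.469)/(2.867) = 1.2103.
Total m = m_1 x m_2 = (-3.4667)(1.2103) = -4.1956.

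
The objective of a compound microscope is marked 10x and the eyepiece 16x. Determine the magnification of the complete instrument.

160

The overall magnification of a compound microscope is the product of the objective and eyepiece magnifications:
M = M_obj x M_eye = 10 x 16 = 160.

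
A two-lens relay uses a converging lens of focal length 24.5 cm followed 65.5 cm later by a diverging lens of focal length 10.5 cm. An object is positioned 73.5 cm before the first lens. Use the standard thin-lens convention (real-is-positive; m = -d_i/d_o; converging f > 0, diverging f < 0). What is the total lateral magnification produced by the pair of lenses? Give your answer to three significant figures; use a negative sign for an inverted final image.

-0.134

First lens: d_i1 = 1/(1/24.5 - 1/73.5) = 36.750 cm.
m_1 = -(36.750)/73.5 = -0.5000.
That image sits 28.750 cm in front of the second lens, so d_o2 = 28.750 cm.
Second lens: d_i2 = 1/(1/(-10.5) - 1/(28.750)) = -7.691 cm.
m_2 = -(-7.691)/(28.750) = 0.2675.
Overall magnification: m = m_1 m_2 = -0.1338.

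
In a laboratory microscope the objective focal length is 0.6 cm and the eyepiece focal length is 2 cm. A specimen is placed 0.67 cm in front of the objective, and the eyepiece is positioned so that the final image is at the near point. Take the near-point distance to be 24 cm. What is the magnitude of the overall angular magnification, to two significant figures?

110

Objective: 1/d_i = 1/f_obj - 1/d_o = 1/0.6 - 1/0.67 = 0.17413 cm^-1, so d_i = 5.743 cm.
m_obj = -d_i/d_o = -5.743/0.67 = -8.571.
Eyepiece angular magnification (image at near point): M_eye = 1 + D/f_e = 1 + 24/2 = 13.000.
Overall M = m_obj x M_eye = (-8.571)(13.000) = -111.43.
|M| = 111.43.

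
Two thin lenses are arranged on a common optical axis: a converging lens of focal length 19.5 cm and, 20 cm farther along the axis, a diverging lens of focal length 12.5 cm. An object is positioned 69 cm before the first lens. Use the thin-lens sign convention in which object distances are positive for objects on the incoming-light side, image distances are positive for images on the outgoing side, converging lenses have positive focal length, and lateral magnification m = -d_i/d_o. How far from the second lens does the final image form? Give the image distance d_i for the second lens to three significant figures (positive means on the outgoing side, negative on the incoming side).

First lens: d_i1 = 1/(1/19.5 - 1/69) = 27.182 cm.
This image would form 27.182 cm past lens 1, i.e. 7.182 cm beyond lens 2, so it is a virtual object for lens 2: d_o2 = 20 - 27.182 = -7.182 cm.
Second lens: d_i2 = 1/(1/(-12.5) - 1/(-7.182)) = 16.880 cm.

16.9 cm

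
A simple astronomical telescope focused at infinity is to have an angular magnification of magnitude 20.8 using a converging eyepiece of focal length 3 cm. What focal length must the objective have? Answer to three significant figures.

|M| = f_obj/|f_eye|, so f_obj = |M| x |f_eye| = 20.8 x 3 = 62.400 cm.

62.4 cm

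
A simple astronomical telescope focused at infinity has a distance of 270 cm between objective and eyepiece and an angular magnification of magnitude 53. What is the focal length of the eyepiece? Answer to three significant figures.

5.00 cm

In normal adjustment the tube length equals f_obj + f_eye and |M| = f_obj/f_eye.
So f_obj = 53 f_eye and 53 f_eye + f_eye = 270 cm, giving f_eye = 270/54 = 5.000 cm and f_obj = 265.000 cm.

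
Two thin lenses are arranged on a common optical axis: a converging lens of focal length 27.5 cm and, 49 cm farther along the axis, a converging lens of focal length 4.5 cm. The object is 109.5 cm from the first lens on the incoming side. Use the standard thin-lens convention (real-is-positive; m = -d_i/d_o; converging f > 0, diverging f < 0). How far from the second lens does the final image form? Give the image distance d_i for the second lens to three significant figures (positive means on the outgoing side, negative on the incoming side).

Lens 1: 1/d_i1 = 1/f_1 - 1/d_o1 = 1/27.5 - 1/109.5 = 0.02723 cm^-1, so d_i1 = 36.723 cm.
The intermediate image is 36.723 cm to the right of lens 1, so d_o2 = L - d_i1 = 49 - 36.723 = 12.277 cm.
Lens 2: 1/d_i2 = 1/f_2 - 1/d_o2 = 1/4.5 - 1/(12.277) = 0.14077 cm^-1, so d_i2 = 7.104 cm.

7.10 cm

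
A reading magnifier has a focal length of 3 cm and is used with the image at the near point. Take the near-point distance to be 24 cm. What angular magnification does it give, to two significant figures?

M = 1 + D/f = 1 + 24/3 = 9.000.

9.0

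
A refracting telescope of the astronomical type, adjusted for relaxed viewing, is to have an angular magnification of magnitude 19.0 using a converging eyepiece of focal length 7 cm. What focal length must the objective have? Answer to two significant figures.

130 cm

|M| = f_obj/|f_eye|, so f_obj = |M| x |f_eye| = 19.0 x 7 = 133.000 cm.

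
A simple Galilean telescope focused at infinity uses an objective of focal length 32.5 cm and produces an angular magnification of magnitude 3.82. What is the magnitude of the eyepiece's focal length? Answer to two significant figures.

8.5 cm

|M| = f_obj/|f_eye|, so |f_eye| = f_obj/|M| = 32.5/3.82 = 8.508 cm.
(The eyepiece is diverging, so its signed focal length is -8.508 cm.)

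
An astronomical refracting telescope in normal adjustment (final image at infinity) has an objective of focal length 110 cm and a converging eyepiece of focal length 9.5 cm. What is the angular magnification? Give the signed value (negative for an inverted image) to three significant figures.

M = -f_obj/f_eye = -110/(9.5) = -11.579.

-11.6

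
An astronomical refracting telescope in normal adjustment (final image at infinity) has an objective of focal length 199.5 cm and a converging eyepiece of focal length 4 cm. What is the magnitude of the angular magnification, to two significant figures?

|M| = f_obj/|f_eye| = 199.5/4 = 49.875.

50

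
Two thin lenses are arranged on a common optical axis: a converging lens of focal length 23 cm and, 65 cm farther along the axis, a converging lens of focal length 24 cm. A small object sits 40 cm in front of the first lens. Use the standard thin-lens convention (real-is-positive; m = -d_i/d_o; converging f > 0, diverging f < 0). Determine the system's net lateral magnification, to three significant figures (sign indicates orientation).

-2.48

First lens: d_i1 = 1/(1/23 - 1/40) = 54.118 cm.
m_1 = -(54.118)/40 = -1.3529.
The intermediate image is 54.118 cm to the right of lens 1, so d_o2 = L - d_i1 = 65 - 54.118 = 10.882 cm.
Second lens: d_i2 = 1/(1/24 - 1/(10.882)) = -19.910 cm.
m_2 = -(-19.910)/(10.882) = 1.8296.
The system's lateral magnification is m_1 m_2 = (-1.3529)(1.8296) = -2.4753.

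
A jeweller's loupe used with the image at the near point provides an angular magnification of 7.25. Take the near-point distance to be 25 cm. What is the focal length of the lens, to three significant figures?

4.00 cm

For the image at the near point, M = 1 + D/f.
f = D/(M - 1) = 25/(7.25 - 1) = 4.000 cm.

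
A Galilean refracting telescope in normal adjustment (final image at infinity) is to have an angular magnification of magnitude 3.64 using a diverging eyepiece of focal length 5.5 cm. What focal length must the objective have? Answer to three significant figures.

|M| = f_obj/|f_eye|, so f_obj = |M| x |f_eye| = 3.64 x 5.5 = 20.020 cm.

20.0 cm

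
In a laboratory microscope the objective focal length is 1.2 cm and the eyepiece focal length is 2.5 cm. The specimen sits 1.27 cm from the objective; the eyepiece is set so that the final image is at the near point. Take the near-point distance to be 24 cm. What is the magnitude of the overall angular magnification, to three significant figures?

182

Objective: 1/d_i = 1/f_obj - 1/d_o = 1/1.2 - 1/1.27 = 0.04593 cm^-1, so d_i = 21.771 cm.
m_obj = -d_i/d_o = -21.771/1.27 = -17.143.
Eyepiece angular magnification (image at near point): M_eye = 1 + D/f_e = 1 + 24/2.5 = 10.600.
Overall M = m_obj x M_eye = (-17.143)(10.600) = -181.71.
|M| = 181.71.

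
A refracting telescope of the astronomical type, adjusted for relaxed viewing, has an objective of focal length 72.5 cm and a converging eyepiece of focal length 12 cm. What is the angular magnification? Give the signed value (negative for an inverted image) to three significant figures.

-6.04

M = -f_obj/f_eye = -72.5/(12) = -6.042.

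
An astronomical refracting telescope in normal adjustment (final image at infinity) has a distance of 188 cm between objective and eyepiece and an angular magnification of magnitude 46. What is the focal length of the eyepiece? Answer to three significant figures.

4.00 cm

In normal adjustment the tube length equals f_obj + f_eye and |M| = f_obj/f_eye.
So f_obj = 46 f_eye and 46 f_eye + f_eye = 188 cm, giving f_eye = 188/47 = 4.000 cm and f_obj = 184.000 cm.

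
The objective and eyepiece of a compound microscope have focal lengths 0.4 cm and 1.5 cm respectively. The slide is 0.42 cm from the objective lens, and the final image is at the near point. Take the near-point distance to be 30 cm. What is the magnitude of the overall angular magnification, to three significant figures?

Objective: 1/d_i = 1/f_obj - 1/d_o = 1/0.4 - 1/0.42 = 0.11905 cm^-1, so d_i = 8.400 cm.
m_obj = -d_i/d_o = -8.400/0.42 = -20.000.
Eyepiece angular magnification (image at near point): M_eye = 1 + D/f_e = 1 + 30/1.5 = 21.000.
Overall M = m_obj x M_eye = (-20.000)(21.000) = -420.00.
|M| = 420.00.

420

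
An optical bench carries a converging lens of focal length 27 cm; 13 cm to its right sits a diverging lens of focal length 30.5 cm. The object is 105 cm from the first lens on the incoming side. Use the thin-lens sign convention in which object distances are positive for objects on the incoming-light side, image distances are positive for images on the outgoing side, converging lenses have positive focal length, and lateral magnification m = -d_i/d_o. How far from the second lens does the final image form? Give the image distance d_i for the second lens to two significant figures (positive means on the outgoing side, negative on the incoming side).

100 cm

Applying the thin-lens equation to the first lens, 1/27 = 1/105 + 1/d_i1, which gives d_i1 = 36.346 cm.
Since 36.346 cm > 13 cm, the first image lies past the second lens and serves as a virtual object: d_o2 = L - d_i1 = -23.346 cm.
Applying the thin-lens equation again with f_2 = -30.5 cm and d_o2 = -23.346 cm gives d_i2 = 99.535 cm.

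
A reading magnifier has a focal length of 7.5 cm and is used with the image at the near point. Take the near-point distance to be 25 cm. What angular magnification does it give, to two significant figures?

M = 1 + D/f = 1 + 25/7.5 = 4.333.

4.3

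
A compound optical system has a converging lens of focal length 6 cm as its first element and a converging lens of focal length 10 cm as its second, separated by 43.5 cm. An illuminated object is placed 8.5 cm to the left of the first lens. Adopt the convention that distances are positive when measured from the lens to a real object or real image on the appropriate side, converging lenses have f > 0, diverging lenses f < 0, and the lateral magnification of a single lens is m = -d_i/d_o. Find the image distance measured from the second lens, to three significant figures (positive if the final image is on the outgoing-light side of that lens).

17.6 cm

Applying the thin-lens equation to the first lens, 1/6 = 1/8.5 + 1/d_i1, which gives d_i1 = 20.400 cm.
The intermediate image is 20.400 cm to the right of lens 1, so d_o2 = L - d_i1 = 43.5 - 20.400 = 23.100 cm.
Applying the thin-lens equation again with f_2 = 10 cm and d_o2 = 23.100 cm gives d_i2 = 17.634 cm.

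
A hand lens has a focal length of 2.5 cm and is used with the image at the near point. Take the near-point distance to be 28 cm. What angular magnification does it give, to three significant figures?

M = 1 + D/f = 1 + 28/2.5 = 12.200.

12.2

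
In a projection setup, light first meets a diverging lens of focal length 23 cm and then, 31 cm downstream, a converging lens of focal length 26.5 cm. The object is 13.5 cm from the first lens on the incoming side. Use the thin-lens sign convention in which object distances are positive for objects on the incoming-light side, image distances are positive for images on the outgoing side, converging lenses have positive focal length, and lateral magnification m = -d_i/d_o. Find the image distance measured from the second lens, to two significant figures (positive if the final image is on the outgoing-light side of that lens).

Applying the thin-lens equation to the first lens, 1/(-23) = 1/13.5 + 1/d_i1, which gives d_i1 = -8.507 cm.
With d_i1 < 0 the first image is virtual and lies on the object side; the object distance for lens 2 is d_o2 = 31 - (-8.507) = 39.507 cm.
Applying the thin-lens equation again with f_2 = 26.5 cm and d_o2 = 39.507 cm gives d_i2 = 80.491 cm.

80 cm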